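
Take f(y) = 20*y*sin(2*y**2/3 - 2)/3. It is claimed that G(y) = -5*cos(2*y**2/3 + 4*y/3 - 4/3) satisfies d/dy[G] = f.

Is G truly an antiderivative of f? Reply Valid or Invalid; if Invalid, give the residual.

Invalid: d/dy[G] - f = -20*y*sin(2*y**2/3 - 2)/3 + 20*y*sin(2*y**2/3 + 4*y/3 - 4/3)/3 + 20*sin(2*y**2/3 + 4*y/3 - 4/3)/3, which is not 0.

d/dy[G] = 20*y*sin(2*y**2/3 + 4*y/3 - 4/3)/3 + 20*sin(2*y**2/3 + 4*y/3 - 4/3)/3
d/dy[G] - f(y) = -20*y*sin(2*y**2/3 - 2)/3 + 20*y*sin(2*y**2/3 + 4*y/3 - 4/3)/3 + 20*sin(2*y**2/3 + 4*y/3 - 4/3)/3 != 0.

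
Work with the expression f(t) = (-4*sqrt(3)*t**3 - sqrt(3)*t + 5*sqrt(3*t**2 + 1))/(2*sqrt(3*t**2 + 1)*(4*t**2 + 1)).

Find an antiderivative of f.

An antiderivative F(t) passes only if d/dt[F] lands on f(t) exactly.
Check: d/dt[-sqrt(4*t**2 + 4/3)/4 + 5*atan(2*t)/4] = (-4*sqrt(3)*t**3 - sqrt(3)*t + 5*sqrt(3*t**2 + 1))/(8*t**2*sqrt(3*t**2 + 1) + 2*sqrt(3*t**2 + 1)), which equals f(t).

An antiderivative is F(t) = -sqrt(4*t**2 + 4/3)/4 + 5*atan(2*t)/4.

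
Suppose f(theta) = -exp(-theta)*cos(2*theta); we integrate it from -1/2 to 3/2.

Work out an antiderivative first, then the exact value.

Antiderivative: F(theta) = (-2*sin(2*theta) + cos(2*theta))*exp(-theta)/5; value = -2*exp(1/2)*sin(1)/5 - exp(1/2)*cos(1)/5 + exp(-3/2)*cos(3)/5 - 2*exp(-3/2)*sin(3)/5

Check any antiderivative F(theta) by computing F'(theta) and comparing it with f(theta).
F(theta) = (-2*sin(2*theta) + cos(2*theta))*exp(-theta)/5 is an antiderivative of f.
Check: d/dtheta[(-2*sin(2*theta) + cos(2*theta))*exp(-theta)/5] = -exp(-theta)*cos(2*theta) = f(theta).
F(3/2) = exp(-3/2)*cos(3)/5 - 2*exp(-3/2)*sin(3)/5; F(-1/2) = exp(1/2)*cos(1)/5 + 2*exp(1/2)*sin(1)/5.
Integral = F(3/2) - F(-1/2) = -2*exp(1/2)*sin(1)/5 - exp(1/2)*cos(1)/5 + exp(-3/2)*cos(3)/5 - 2*exp(-3/2)*sin(3)/5.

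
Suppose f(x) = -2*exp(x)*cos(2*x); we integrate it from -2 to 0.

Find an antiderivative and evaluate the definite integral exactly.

Antiderivative: F(x) = -4*exp(x)*sin(2*x)/5 - 2*exp(x)*cos(2*x)/5; value = -2/5 + 2*exp(-2)*cos(4)/5 - 4*exp(-2)*sin(4)/5

A first test for any F(x): its x-derivative must equal f(x) identically.
F(x) = -4*exp(x)*sin(2*x)/5 - 2*exp(x)*cos(2*x)/5 is an antiderivative of f.
Check: d/dx[-4*exp(x)*sin(2*x)/5 - 2*exp(x)*cos(2*x)/5] = -2*exp(x)*cos(2*x) = f(x).
F(0) = -2/5; F(-2) = 4*exp(-2)*sin(4)/5 - 2*exp(-2)*cos(4)/5.
Integral = F(0) - F(-2) = -2/5 + 2*exp(-2)*cos(4)/5 - 4*exp(-2)*sin(4)/5.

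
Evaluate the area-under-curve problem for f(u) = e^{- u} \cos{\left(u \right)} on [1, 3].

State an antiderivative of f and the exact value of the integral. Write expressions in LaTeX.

Whatever form F(u) takes, F'(u) = f(u) is non-negotiable.
F(u) = - \frac{\left(- \sin{\left(u \right)} + \cos{\left(u \right)}\right) e^{- u}}{2} is an antiderivative of f.
Check: d/du[- \frac{\left(- \sin{\left(u \right)} + \cos{\left(u \right)}\right) e^{- u}}{2}] = e^{- u} \cos{\left(u \right)} = f(u).
F(3) = \frac{\sin{\left(3 \right)}}{2 e^{3}} - \frac{\cos{\left(3 \right)}}{2 e^{3}}; F(1) = - \frac{\cos{\left(1 \right)}}{2 e} + \frac{\sin{\left(1 \right)}}{2 e}.
Integral = F(3) - F(1) = - \frac{\sin{\left(1 \right)}}{2 e} + \frac{\sin{\left(3 \right)}}{2 e^{3}} - \frac{\cos{\left(3 \right)}}{2 e^{3}} + \frac{\cos{\left(1 \right)}}{2 e}.

Antiderivative: F(u) = - \frac{\left(- \sin{\left(u \right)} + \cos{\left(u \right)}\right) e^{- u}}{2}; value = - \frac{\sin{\left(1 \right)}}{2 e} + \frac{\sin{\left(3 \right)}}{2 e^{3}} - \frac{\cos{\left(3 \right)}}{2 e^{3}} + \frac{\cos{\left(1 \right)}}{2 e}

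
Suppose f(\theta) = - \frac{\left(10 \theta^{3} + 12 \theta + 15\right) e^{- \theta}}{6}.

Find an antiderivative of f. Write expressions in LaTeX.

f has the shape u'v + uv' for u = \frac{5 \theta^{3}}{3} + 5 \theta^{2} + 12 \theta + \frac{29}{2} and v = e^{- \theta} — it is the derivative of the product u*v.
Check: d/d\theta[\frac{\left(10 \theta^{3} + 30 \theta^{2} + 72 \theta + 87\right) e^{- \theta}}{6}] = \frac{\left(- 10 \theta^{3} - 12 \theta - 15\right) e^{- \theta}}{6}, which equals f(\theta).

An antiderivative is F(\theta) = \frac{\left(10 \theta^{3} + 30 \theta^{2} + 72 \theta + 87\right) e^{- \theta}}{6}.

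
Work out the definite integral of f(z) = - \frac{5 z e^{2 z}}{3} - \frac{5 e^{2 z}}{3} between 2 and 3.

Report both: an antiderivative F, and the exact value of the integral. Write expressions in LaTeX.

Antiderivative: F(z) = \frac{\left(- 10 z - 5\right) e^{2 z}}{12}; value = - \frac{35 e^{6}}{12} + \frac{25 e^{4}}{12}

f has the shape u'v + uv' for u = - \frac{5 z}{6} - \frac{5}{12} and v = e^{2 z} — it is the derivative of the product u*v.
F(z) = \frac{\left(- 10 z - 5\right) e^{2 z}}{12} is an antiderivative of f.
Check: d/dz[\frac{\left(- 10 z - 5\right) e^{2 z}}{12}] = - \frac{5 z e^{2 z}}{3} - \frac{5 e^{2 z}}{3} = f(z).
F(3) = - \frac{35 e^{6}}{12}; F(2) = - \frac{25 e^{4}}{12}.
Integral = F(3) - F(2) = - \frac{35 e^{6}}{12} + \frac{25 e^{4}}{12}.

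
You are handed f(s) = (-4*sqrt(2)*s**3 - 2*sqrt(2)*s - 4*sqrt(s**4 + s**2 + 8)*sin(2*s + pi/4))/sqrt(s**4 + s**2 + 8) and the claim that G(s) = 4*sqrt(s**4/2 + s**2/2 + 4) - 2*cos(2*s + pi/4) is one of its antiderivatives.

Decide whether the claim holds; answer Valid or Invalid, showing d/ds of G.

Invalid: d/ds[G] - f = (8*sqrt(2)*s**3 + 4*sqrt(2)*s + 8*sqrt(s**4 + s**2 + 8)*sin(2*s + pi/4))/sqrt(s**4 + s**2 + 8), which is not 0.

d/ds[G] = (4*sqrt(2)*s**3 + 2*sqrt(2)*s + 4*sqrt(s**4 + s**2 + 8)*sin(2*s + pi/4))/sqrt(s**4 + s**2 + 8)
d/ds[G] - f(s) = (8*sqrt(2)*s**3 + 4*sqrt(2)*s + 8*sqrt(s**4 + s**2 + 8)*sin(2*s + pi/4))/sqrt(s**4 + s**2 + 8) != 0.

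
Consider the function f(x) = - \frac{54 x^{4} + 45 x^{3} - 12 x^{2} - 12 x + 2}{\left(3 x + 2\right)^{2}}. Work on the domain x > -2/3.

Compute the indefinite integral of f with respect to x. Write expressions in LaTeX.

Differentiate the proposed F(x) back; it has to land on f(x) exactly.
Check: d/dx[\frac{- 36 x^{4} + 3 x^{3} + 18 x^{2} + 4}{18 x + 12}] = \frac{- 54 x^{4} - 45 x^{3} + 12 x^{2} + 12 x - 2}{9 x^{2} + 12 x + 4}, which equals f(x).

F(x) = \frac{- 36 x^{4} + 3 x^{3} + 18 x^{2} + 4}{18 x + 12} + C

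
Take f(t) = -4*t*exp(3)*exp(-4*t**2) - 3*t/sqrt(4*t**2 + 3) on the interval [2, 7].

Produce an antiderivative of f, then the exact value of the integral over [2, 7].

Antiderivative: F(t) = (-3*sqrt(4*t**2 + 3) + 2*exp(3 - 4*t**2))/4; value = -3*sqrt(199)/4 - exp(-13)/2 + exp(-193)/2 + 3*sqrt(19)/4

Integrate term by term and add the pieces.
F(t) = (-3*sqrt(4*t**2 + 3) + 2*exp(3 - 4*t**2))/4 is an antiderivative of f.
Check: d/dt[(-3*sqrt(4*t**2 + 3) + 2*exp(3 - 4*t**2))/4] = (-4*t*sqrt(4*t**2 + 3) - 3*t*exp(-3)*exp(4*t**2))*exp(3)*exp(-4*t**2)/sqrt(4*t**2 + 3), which equals f(t).
F(7) = -3*sqrt(199)/4 + exp(-193)/2; F(2) = -3*sqrt(19)/4 + exp(-13)/2.
Integral = F(7) - F(2) = -3*sqrt(199)/4 - exp(-13)/2 + exp(-193)/2 + 3*sqrt(19)/4.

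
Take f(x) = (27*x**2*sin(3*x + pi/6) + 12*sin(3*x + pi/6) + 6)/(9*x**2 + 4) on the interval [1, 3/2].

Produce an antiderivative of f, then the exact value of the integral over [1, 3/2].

Any candidate F(x) must reproduce f(x) exactly when differentiated.
F(x) = -cos(3*x + pi/6) + atan(3*x/2) is an antiderivative of f.
Check: d/dx[-cos(3*x + pi/6) + atan(3*x/2)] = (27*x**2*sin(3*x + pi/6) + 12*sin(3*x + pi/6) + 6)/(9*x**2 + 4) = f(x).
F(3/2) = -cos(pi/6 + 9/2) + atan(9/4); F(1) = -cos(pi/6 + 3) + atan(3/2).
Integral = F(3/2) - F(1) = -atan(3/2) + cos(pi/6 + 3) - cos(pi/6 + 9/2) + atan(9/4).

Antiderivative: F(x) = -cos(3*x + pi/6) + atan(3*x/2); value = -atan(3/2) + cos(pi/6 + 3) - cos(pi/6 + 9/2) + atan(9/4)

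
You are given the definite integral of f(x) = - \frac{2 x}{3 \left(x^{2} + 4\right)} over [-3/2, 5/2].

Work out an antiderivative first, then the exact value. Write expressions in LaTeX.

Antiderivative: F(x) = - \frac{\log{\left(x^{2} + 4 \right)}}{3}; value = - \frac{\log{\left(\frac{41}{4} \right)}}{3} + \frac{\log{\left(\frac{25}{4} \right)}}{3}

f matches the chain-rule pattern g'(h)*h' with inner function h(x) = x^{2} + 4; substituting u = h(x) collapses the integral.
F(x) = - \frac{\log{\left(x^{2} + 4 \right)}}{3} is an antiderivative of f.
Check: d/dx[- \frac{\log{\left(x^{2} + 4 \right)}}{3}] = - \frac{2 x}{3 x^{2} + 12}, which equals f(x).
F(5/2) = - \frac{\log{\left(\frac{41}{4} \right)}}{3}; F(-3/2) = - \frac{\log{\left(\frac{25}{4} \right)}}{3}.
Integral = F(5/2) - F(-3/2) = - \frac{\log{\left(\frac{41}{4} \right)}}{3} + \frac{\log{\left(\frac{25}{4} \right)}}{3}.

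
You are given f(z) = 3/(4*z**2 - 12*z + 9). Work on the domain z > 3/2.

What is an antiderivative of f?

An antiderivative is F(z) = -3/(4*z - 6).

Whatever form F(z) takes, F'(z) = f(z) is non-negotiable.
Check: d/dz[-3/(4*z - 6)] = 3/(4*z**2 - 12*z + 9) = f(z).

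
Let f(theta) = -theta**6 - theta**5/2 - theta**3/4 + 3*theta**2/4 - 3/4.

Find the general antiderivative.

F(theta) = -theta*(48*theta**6 + 28*theta**5 + 21*theta**3 - 84*theta**2 + 252)/336 + C

The integrand splits into summands that can be handled one at a time.
Check: d/dtheta[-theta*(48*theta**6 + 28*theta**5 + 21*theta**3 - 84*theta**2 + 252)/336] = -theta**6 - theta**5/2 - theta**3/4 + 3*theta**2/4 - 3/4 = f(theta).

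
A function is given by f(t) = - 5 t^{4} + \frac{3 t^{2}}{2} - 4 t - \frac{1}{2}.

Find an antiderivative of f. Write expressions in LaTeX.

An antiderivative is F(t) = - t^{5} + \frac{t^{3}}{2} - 2 t^{2} - \frac{t}{2}.

The integrand splits into summands that can be handled one at a time.
Check: d/dt[- t^{5} + \frac{t^{3}}{2} - 2 t^{2} - \frac{t}{2}] = - 5 t^{4} + \frac{3 t^{2}}{2} - 4 t - \frac{1}{2} = f(t).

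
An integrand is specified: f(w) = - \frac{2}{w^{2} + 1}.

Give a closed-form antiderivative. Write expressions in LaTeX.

A candidate is checked by its d/dw: the result must match f(w).
Check: d/dw[- 2 \operatorname{atan}{\left(w \right)}] = - \frac{2}{w^{2} + 1} = f(w).

An antiderivative is F(w) = - 2 \operatorname{atan}{\left(w \right)}.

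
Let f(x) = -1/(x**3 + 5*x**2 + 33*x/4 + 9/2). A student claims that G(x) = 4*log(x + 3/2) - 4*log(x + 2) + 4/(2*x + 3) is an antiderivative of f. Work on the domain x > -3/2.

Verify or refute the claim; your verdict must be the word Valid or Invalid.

d/dx[G] = -4/(4*x**3 + 20*x**2 + 33*x + 18)
This equals f(x) exactly, so the claim holds.

Valid - the claim checks out under differentiation.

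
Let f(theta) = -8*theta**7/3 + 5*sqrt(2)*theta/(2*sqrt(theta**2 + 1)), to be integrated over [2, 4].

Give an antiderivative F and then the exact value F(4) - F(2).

Antiderivative: F(theta) = -theta**8/3 + 5*sqrt(2)*sqrt(theta**2 + 1)/2; value = -21760 - 5*sqrt(10)/2 + 5*sqrt(34)/2

Integrate term by term and add the pieces.
F(theta) = -theta**8/3 + 5*sqrt(2)*sqrt(theta**2 + 1)/2 is an antiderivative of f.
Check: d/dtheta[-theta**8/3 + 5*sqrt(2)*sqrt(theta**2 + 1)/2] = (-16*theta**7*sqrt(theta**2 + 1) + 15*sqrt(2)*theta)/(6*sqrt(theta**2 + 1)), which equals f(theta).
F(4) = -65536/3 + 5*sqrt(34)/2; F(2) = -256/3 + 5*sqrt(10)/2.
Integral = F(4) - F(2) = -21760 - 5*sqrt(10)/2 + 5*sqrt(34)/2.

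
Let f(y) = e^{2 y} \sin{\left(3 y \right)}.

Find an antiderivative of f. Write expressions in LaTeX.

An antiderivative is F(y) = \frac{2 e^{2 y} \sin{\left(3 y \right)}}{13} - \frac{3 e^{2 y} \cos{\left(3 y \right)}}{13}.

Check any antiderivative F(y) by computing F'(y) and comparing it with f(y).
Check: d/dy[\frac{2 e^{2 y} \sin{\left(3 y \right)}}{13} - \frac{3 e^{2 y} \cos{\left(3 y \right)}}{13}] = e^{2 y} \sin{\left(3 y \right)} = f(y).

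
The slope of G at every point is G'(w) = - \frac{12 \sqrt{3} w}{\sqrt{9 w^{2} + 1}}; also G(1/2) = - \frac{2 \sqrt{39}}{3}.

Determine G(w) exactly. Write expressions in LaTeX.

The substitution u = 3 w^{2} + \frac{1}{3} works: G'(w) is exactly (dG/du)*(du/dw) for that inner function.
A general antiderivative is - 4 \sqrt{3 w^{2} + \frac{1}{3}} + C.
The condition gives C = - \frac{2 \sqrt{39}}{3} - (- \frac{2 \sqrt{39}}{3}) = 0.
So G(w) = - \frac{4 \sqrt{3} \sqrt{9 w^{2} + 1}}{3}.
Check: d/dw[- \frac{4 \sqrt{3} \sqrt{9 w^{2} + 1}}{3}] = - \frac{12 \sqrt{3} w}{\sqrt{9 w^{2} + 1}} = G'(w).

G(w) = - \frac{4 \sqrt{3} \sqrt{9 w^{2} + 1}}{3}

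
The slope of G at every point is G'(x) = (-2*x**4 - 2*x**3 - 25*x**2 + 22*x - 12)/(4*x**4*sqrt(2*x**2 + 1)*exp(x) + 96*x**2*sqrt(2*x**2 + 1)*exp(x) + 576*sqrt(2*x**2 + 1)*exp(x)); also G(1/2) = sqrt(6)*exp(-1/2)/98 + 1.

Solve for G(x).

A candidate passes only if d/dx[G] lands on the given G'(x) exactly.
A general antiderivative is sqrt(2*x**2 + 1)*exp(-x)/(8*(x**2/2 + 6)) + C.
The condition gives C = sqrt(6)*exp(-1/2)/98 + 1 - (sqrt(6)*exp(-1/2)/98) = 1.
So G(x) = (4*(x**2 + 12)*exp(x) + sqrt(2*x**2 + 1))*exp(-x)/(4*(x**2 + 12)).
Check: d/dx[(4*(x**2 + 12)*exp(x) + sqrt(2*x**2 + 1))*exp(-x)/(4*(x**2 + 12))] = (-2*x**4 - 2*x**3 - 25*x**2 + 22*x - 12)/(4*x**4*sqrt(2*x**2 + 1)*exp(x) + 96*x**2*sqrt(2*x**2 + 1)*exp(x) + 576*sqrt(2*x**2 + 1)*exp(x)) = G'(x).

G(x) = (4*(x**2 + 12)*exp(x) + sqrt(2*x**2 + 1))*exp(-x)/(4*(x**2 + 12))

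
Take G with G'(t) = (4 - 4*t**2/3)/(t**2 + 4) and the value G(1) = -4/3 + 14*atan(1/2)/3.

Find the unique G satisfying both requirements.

Since d/dt undoes antidifferentiation here, G(t) must give back the stated G'(t).
A general antiderivative is -4*t/3 + 14*atan(t/2)/3 + C.
The condition gives C = -4/3 + 14*atan(1/2)/3 - (-4/3 + 14*atan(1/2)/3) = 0.
So G(t) = 2*(-2*t + 7*atan(t/2))/3.
Check: d/dt[2*(-2*t + 7*atan(t/2))/3] = (12 - 4*t**2)/(3*t**2 + 12), which equals G'(t).

G(t) = 2*(-2*t + 7*atan(t/2))/3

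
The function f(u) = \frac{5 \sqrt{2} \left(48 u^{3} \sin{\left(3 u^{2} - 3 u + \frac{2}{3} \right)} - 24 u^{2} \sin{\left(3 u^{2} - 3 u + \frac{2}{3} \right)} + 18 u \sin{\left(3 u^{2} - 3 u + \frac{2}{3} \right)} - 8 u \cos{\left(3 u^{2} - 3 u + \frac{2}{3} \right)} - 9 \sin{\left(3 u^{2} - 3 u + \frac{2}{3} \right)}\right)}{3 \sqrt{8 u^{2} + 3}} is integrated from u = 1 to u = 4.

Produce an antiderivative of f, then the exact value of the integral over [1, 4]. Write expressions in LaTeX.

f has the shape v'r + vr' for v = - \frac{10 \sqrt{4 u^{2} + \frac{3}{2}}}{3} and r = \cos{\left(3 u^{2} - 3 u + \frac{2}{3} \right)} — it is the derivative of the product v*r.
F(u) = - \frac{10 \sqrt{4 u^{2} + \frac{3}{2}} \cos{\left(3 u^{2} - 3 u + \frac{2}{3} \right)}}{3} is an antiderivative of f.
Check: d/du[- \frac{10 \sqrt{4 u^{2} + \frac{3}{2}} \cos{\left(3 u^{2} - 3 u + \frac{2}{3} \right)}}{3}] = \frac{\sqrt{2} \left(480 u^{3} \sin{\left(3 u^{2} - 3 u + \frac{2}{3} \right)} - 240 u^{2} \sin{\left(3 u^{2} - 3 u + \frac{2}{3} \right)} + 180 u \sin{\left(3 u^{2} - 3 u + \frac{2}{3} \right)} - 80 u \cos{\left(3 u^{2} - 3 u + \frac{2}{3} \right)} - 90 \sin{\left(3 u^{2} - 3 u + \frac{2}{3} \right)}\right)}{6 \sqrt{8 u^{2} + 3}}, which equals f(u).
F(4) = - \frac{5 \sqrt{262} \cos{\left(\frac{110}{3} \right)}}{3}; F(1) = - \frac{5 \sqrt{22} \cos{\left(\frac{2}{3} \right)}}{3}.
Integral = F(4) - F(1) = - \frac{5 \sqrt{262} \cos{\left(\frac{110}{3} \right)}}{3} + \frac{5 \sqrt{22} \cos{\left(\frac{2}{3} \right)}}{3}.

Antiderivative: F(u) = - \frac{10 \sqrt{4 u^{2} + \frac{3}{2}} \cos{\left(3 u^{2} - 3 u + \frac{2}{3} \right)}}{3}; value = - \frac{5 \sqrt{262} \cos{\left(\frac{110}{3} \right)}}{3} + \frac{5 \sqrt{22} \cos{\left(\frac{2}{3} \right)}}{3}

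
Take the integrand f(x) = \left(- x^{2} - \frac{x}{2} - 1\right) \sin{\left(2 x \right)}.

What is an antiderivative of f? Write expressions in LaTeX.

Recover f(x) by differentiating a candidate F(x); any mismatch rules it out.
Check: d/dx[\frac{4 x^{2} \cos{\left(2 x \right)} - 4 x \sin{\left(2 x \right)} + 2 x \cos{\left(2 x \right)} - \sin{\left(2 x \right)} + 2 \cos{\left(2 x \right)}}{8}] = - x^{2} \sin{\left(2 x \right)} - \frac{x \sin{\left(2 x \right)}}{2} - \sin{\left(2 x \right)}, which equals f(x).

An antiderivative is F(x) = \frac{4 x^{2} \cos{\left(2 x \right)} - 4 x \sin{\left(2 x \right)} + 2 x \cos{\left(2 x \right)} - \sin{\left(2 x \right)} + 2 \cos{\left(2 x \right)}}{8}.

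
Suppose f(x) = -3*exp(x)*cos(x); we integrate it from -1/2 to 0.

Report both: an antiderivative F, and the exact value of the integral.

Antiderivative: F(x) = -3*exp(x)*sin(x)/2 - 3*exp(x)*cos(x)/2; value = -3/2 - 3*exp(-1/2)*sin(1/2)/2 + 3*exp(-1/2)*cos(1/2)/2

Any candidate F(x) must reproduce f(x) exactly when differentiated.
F(x) = -3*exp(x)*sin(x)/2 - 3*exp(x)*cos(x)/2 is an antiderivative of f.
Check: d/dx[-3*exp(x)*sin(x)/2 - 3*exp(x)*cos(x)/2] = -3*exp(x)*cos(x) = f(x).
F(0) = -3/2; F(-1/2) = -3*exp(-1/2)*cos(1/2)/2 + 3*exp(-1/2)*sin(1/2)/2.
Integral = F(0) - F(-1/2) = -3/2 - 3*exp(-1/2)*sin(1/2)/2 + 3*exp(-1/2)*cos(1/2)/2.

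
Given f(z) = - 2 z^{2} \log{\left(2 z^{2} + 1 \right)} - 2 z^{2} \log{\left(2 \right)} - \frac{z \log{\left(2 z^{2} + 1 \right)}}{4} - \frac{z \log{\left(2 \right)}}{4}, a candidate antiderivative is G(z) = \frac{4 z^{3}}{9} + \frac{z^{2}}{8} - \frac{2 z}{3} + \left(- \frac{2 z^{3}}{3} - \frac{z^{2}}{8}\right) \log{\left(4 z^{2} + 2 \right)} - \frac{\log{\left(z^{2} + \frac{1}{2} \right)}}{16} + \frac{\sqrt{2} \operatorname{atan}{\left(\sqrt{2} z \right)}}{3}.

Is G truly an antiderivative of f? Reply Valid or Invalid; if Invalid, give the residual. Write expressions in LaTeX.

d/dz[G] = - 2 z^{2} \log{\left(2 z^{2} + 1 \right)} - 2 z^{2} \log{\left(2 \right)} - \frac{z \log{\left(2 z^{2} + 1 \right)}}{4} - \frac{z \log{\left(2 \right)}}{4}
This equals f(z) exactly, so the claim holds.

Valid - the claim checks out under differentiation.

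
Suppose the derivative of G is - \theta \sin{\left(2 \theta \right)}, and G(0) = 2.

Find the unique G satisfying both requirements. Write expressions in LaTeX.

Since d/d\theta undoes antidifferentiation here, G(\theta) must give back the stated G'(\theta).
A general antiderivative is \frac{\theta \cos{\left(2 \theta \right)}}{2} - \frac{\sin{\left(2 \theta \right)}}{4} + C.
The condition gives C = 2 - (0) = 2.
So G(\theta) = \frac{2 \theta \cos{\left(2 \theta \right)} - \sin{\left(2 \theta \right)} + 8}{4}.
Check: d/d\theta[\frac{2 \theta \cos{\left(2 \theta \right)} - \sin{\left(2 \theta \right)} + 8}{4}] = - \theta \sin{\left(2 \theta \right)} = G'(\theta).

G(\theta) = \frac{2 \theta \cos{\left(2 \theta \right)} - \sin{\left(2 \theta \right)} + 8}{4}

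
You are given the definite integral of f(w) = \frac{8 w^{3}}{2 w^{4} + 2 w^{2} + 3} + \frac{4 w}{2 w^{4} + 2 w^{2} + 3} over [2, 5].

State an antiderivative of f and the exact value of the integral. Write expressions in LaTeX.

f matches the chain-rule pattern g'(h)*h' with inner function h(w) = 2 w^{4} + 2 w^{2} + 3; substituting u = h(w) collapses the integral.
F(w) = \log{\left(2 w^{4} + 2 w^{2} + 3 \right)} is an antiderivative of f.
Check: d/dw[\log{\left(2 w^{4} + 2 w^{2} + 3 \right)}] = \frac{8 w^{3} + 4 w}{2 w^{4} + 2 w^{2} + 3}, which equals f(w).
F(5) = \log{\left(1303 \right)}; F(2) = \log{\left(43 \right)}.
Integral = F(5) - F(2) = - \log{\left(43 \right)} + \log{\left(1303 \right)}.

Antiderivative: F(w) = \log{\left(2 w^{4} + 2 w^{2} + 3 \right)}; value = - \log{\left(43 \right)} + \log{\left(1303 \right)}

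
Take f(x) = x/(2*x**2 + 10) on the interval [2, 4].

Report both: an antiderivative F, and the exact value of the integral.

f matches the chain-rule pattern g'(h)*h' with inner function h(x) = x**2 + 5; substituting u = h(x) collapses the integral.
F(x) = log(x**2 + 5)/4 is an antiderivative of f.
Check: d/dx[log(x**2 + 5)/4] = x/(2*x**2 + 10) = f(x).
F(4) = log(21)/4; F(2) = log(9)/4.
Integral = F(4) - F(2) = -log(9)/4 + log(21)/4.

Antiderivative: F(x) = log(x**2 + 5)/4; value = -log(9)/4 + log(21)/4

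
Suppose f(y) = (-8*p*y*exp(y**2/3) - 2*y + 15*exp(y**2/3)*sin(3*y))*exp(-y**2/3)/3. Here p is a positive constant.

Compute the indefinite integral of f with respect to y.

F(y) = -4*p*y**2/3 - 5*cos(3*y)/3 + exp(-y**2/3) + C

A first test for any F(y): its y-derivative must equal f(y) identically.
Check: d/dy[-4*p*y**2/3 - 5*cos(3*y)/3 + exp(-y**2/3)] = (-8*p*y*exp(y**2/3) - 2*y + 15*exp(y**2/3)*sin(3*y))*exp(-y**2/3)/3 = f(y).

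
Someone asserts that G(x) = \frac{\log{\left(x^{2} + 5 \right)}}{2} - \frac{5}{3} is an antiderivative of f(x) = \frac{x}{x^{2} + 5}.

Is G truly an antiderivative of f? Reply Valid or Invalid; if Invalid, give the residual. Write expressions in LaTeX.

Valid. The derivative of G reproduces f.

d/dx[G] = \frac{x}{x^{2} + 5}
This equals f(x) exactly, so the claim holds.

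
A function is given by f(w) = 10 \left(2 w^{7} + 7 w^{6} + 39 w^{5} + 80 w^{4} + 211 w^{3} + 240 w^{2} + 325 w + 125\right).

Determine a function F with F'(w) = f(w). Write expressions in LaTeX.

The substitution u = - w^{2} - w - 5 works: f is exactly (dF/du)*(du/dw) for that inner function.
Check: d/dw[\frac{5 \left(w^{2} + w + 5\right)^{4}}{2}] = 20 w^{7} + 70 w^{6} + 390 w^{5} + 800 w^{4} + 2110 w^{3} + 2400 w^{2} + 3250 w + 1250, which equals f(w).

An antiderivative is F(w) = \frac{5 \left(w^{2} + w + 5\right)^{4}}{2}.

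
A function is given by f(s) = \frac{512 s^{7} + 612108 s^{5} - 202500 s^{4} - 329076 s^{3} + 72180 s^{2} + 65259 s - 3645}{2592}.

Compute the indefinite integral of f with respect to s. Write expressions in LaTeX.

Differentiate the proposed F(s) back; it has to land on f(s) exactly.
Check: d/ds[\frac{2 s^{8}}{81} + \frac{17003 s^{6}}{432} - \frac{125 s^{5}}{8} - \frac{3047 s^{4}}{96} + \frac{2005 s^{3}}{216} + \frac{2417 s^{2}}{192} - \frac{45 s}{32}] = \frac{16 s^{7}}{81} + \frac{17003 s^{5}}{72} - \frac{625 s^{4}}{8} - \frac{3047 s^{3}}{24} + \frac{2005 s^{2}}{72} + \frac{2417 s}{96} - \frac{45}{32}, which equals f(s).

F(s) = \frac{2 s^{8}}{81} + \frac{17003 s^{6}}{432} - \frac{125 s^{5}}{8} - \frac{3047 s^{4}}{96} + \frac{2005 s^{3}}{216} + \frac{2417 s^{2}}{192} - \frac{45 s}{32} + C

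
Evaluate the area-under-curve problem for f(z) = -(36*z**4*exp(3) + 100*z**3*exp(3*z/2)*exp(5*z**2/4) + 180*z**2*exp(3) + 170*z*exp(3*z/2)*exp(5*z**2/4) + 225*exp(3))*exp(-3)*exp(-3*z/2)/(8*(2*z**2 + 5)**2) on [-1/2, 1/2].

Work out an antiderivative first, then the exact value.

A first test for any F(z): its z-derivative must equal f(z) identically.
F(z) = 3*exp(-3*z/2)/4 - 5*exp(5*z**2/4)/(4*z**2*exp(3) + 10*exp(3)) is an antiderivative of f.
Check: d/dz[3*exp(-3*z/2)/4 - 5*exp(5*z**2/4)/(4*z**2*exp(3) + 10*exp(3))] = (-36*z**4*exp(3) - 100*z**3*exp(3*z/2)*exp(5*z**2/4) - 180*z**2*exp(3) - 170*z*exp(3*z/2)*exp(5*z**2/4) - 225*exp(3))/(32*z**4*exp(3)*exp(3*z/2) + 160*z**2*exp(3)*exp(3*z/2) + 200*exp(3)*exp(3*z/2)), which equals f(z).
F(1/2) = -5*exp(-43/16)/11 + 3*exp(-3/4)/4; F(-1/2) = -5*exp(-43/16)/11 + 3*exp(3/4)/4.
Integral = F(1/2) - F(-1/2) = -3*exp(3/4)/4 + 3*exp(-3/4)/4.

Antiderivative: F(z) = 3*exp(-3*z/2)/4 - 5*exp(5*z**2/4)/(4*z**2*exp(3) + 10*exp(3)); value = -3*exp(3/4)/4 + 3*exp(-3/4)/4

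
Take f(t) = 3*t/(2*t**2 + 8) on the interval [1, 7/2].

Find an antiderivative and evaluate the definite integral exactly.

The substitution u = t**2 + 4 works: f is exactly (dF/du)*(du/dt) for that inner function.
F(t) = 3*log(t**2 + 4)/4 is an antiderivative of f.
Check: d/dt[3*log(t**2 + 4)/4] = 3*t/(2*t**2 + 8) = f(t).
F(7/2) = 3*log(65/4)/4; F(1) = 3*log(5)/4.
Integral = F(7/2) - F(1) = -3*log(5)/4 + 3*log(65/4)/4.

Antiderivative: F(t) = 3*log(t**2 + 4)/4; value = -3*log(5)/4 + 3*log(65/4)/4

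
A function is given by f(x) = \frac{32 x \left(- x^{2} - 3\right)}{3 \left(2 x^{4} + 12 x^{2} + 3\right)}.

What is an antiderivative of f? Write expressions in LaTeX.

An antiderivative is F(x) = - \frac{4 \log{\left(\frac{x^{4}}{3} + 2 x^{2} + \frac{1}{2} \right)}}{3}.

f matches the chain-rule pattern g'(h)*h' with inner function h(x) = \frac{x^{4}}{3} + 2 x^{2} + \frac{1}{2}; substituting u = h(x) collapses the integral.
Check: d/dx[- \frac{4 \log{\left(\frac{x^{4}}{3} + 2 x^{2} + \frac{1}{2} \right)}}{3}] = \frac{- 32 x^{3} - 96 x}{6 x^{4} + 36 x^{2} + 9}, which equals f(x).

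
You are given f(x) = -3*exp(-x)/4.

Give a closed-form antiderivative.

An antiderivative is F(x) = 3*exp(-x)/4.

Whatever form F(x) takes, F'(x) = f(x) is non-negotiable.
Check: d/dx[3*exp(-x)/4] = -3*exp(-x)/4 = f(x).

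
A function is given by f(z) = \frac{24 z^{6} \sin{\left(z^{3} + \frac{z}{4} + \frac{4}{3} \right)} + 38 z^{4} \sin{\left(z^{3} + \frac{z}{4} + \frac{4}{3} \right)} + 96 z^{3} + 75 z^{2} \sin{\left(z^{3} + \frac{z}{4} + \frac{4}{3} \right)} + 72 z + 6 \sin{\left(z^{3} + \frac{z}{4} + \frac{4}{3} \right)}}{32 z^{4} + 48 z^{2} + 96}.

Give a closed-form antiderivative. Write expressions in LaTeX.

An antiderivative is F(z) = \frac{3 \log{\left(\frac{2 z^{4}}{3} + z^{2} + 2 \right)}}{4} - \frac{\cos{\left(z^{3} + \frac{z}{4} + \frac{4}{3} \right)}}{4}.

A candidate is checked by its d/dz: the result must match f(z).
Check: d/dz[\frac{3 \log{\left(\frac{2 z^{4}}{3} + z^{2} + 2 \right)}}{4} - \frac{\cos{\left(z^{3} + \frac{z}{4} + \frac{4}{3} \right)}}{4}] = \frac{24 z^{6} \sin{\left(z^{3} + \frac{z}{4} + \frac{4}{3} \right)} + 38 z^{4} \sin{\left(z^{3} + \frac{z}{4} + \frac{4}{3} \right)} + 96 z^{3} + 75 z^{2} \sin{\left(z^{3} + \frac{z}{4} + \frac{4}{3} \right)} + 72 z + 6 \sin{\left(z^{3} + \frac{z}{4} + \frac{4}{3} \right)}}{32 z^{4} + 48 z^{2} + 96} = f(z).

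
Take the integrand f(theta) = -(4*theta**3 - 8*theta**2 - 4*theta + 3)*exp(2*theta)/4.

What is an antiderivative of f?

Recognize the product-rule pattern: f = u'v + uv' with u = -theta**3/2 + 7*theta**2/4 - 5*theta/4 + 1/4, v = exp(2*theta), so integration by parts undoes it.
Check: d/dtheta[(-2*theta**3 + 7*theta**2 - 5*theta + 1)*exp(2*theta)/4] = -theta**3*exp(2*theta) + 2*theta**2*exp(2*theta) + theta*exp(2*theta) - 3*exp(2*theta)/4, which equals f(theta).

An antiderivative is F(theta) = (-2*theta**3 + 7*theta**2 - 5*theta + 1)*exp(2*theta)/4.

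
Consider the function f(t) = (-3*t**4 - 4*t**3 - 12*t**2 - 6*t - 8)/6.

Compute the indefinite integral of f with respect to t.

F(t) = -t**5/10 - t**4/6 - 2*t**3/3 - t**2/2 - 4*t/3 + C

Check any antiderivative F(t) by computing F'(t) and comparing it with f(t).
Check: d/dt[-t**5/10 - t**4/6 - 2*t**3/3 - t**2/2 - 4*t/3] = -t**4/2 - 2*t**3/3 - 2*t**2 - t - 4/3, which equals f(t).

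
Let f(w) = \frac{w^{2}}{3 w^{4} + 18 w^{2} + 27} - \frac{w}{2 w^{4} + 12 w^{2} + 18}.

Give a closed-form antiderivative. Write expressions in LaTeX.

Integrate term by term and add the pieces.
Check: d/dw[- \frac{2 w}{12 w^{2} + 36} + \frac{\sqrt{3} \operatorname{atan}{\left(\frac{\sqrt{3} w}{3} \right)}}{18} + \frac{3}{12 w^{2} + 36}] = \frac{2 w^{2} - 3 w}{6 w^{4} + 36 w^{2} + 54}, which equals f(w).

An antiderivative is F(w) = - \frac{2 w}{12 w^{2} + 36} + \frac{\sqrt{3} \operatorname{atan}{\left(\frac{\sqrt{3} w}{3} \right)}}{18} + \frac{3}{12 w^{2} + 36}.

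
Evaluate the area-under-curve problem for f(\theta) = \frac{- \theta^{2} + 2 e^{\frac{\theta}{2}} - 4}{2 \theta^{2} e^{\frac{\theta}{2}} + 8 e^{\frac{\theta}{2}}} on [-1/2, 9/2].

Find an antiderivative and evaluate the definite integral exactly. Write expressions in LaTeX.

Antiderivative: F(\theta) = \frac{\operatorname{atan}{\left(\frac{\theta}{2} \right)}}{2} + e^{- \frac{\theta}{2}}; value = - e^{\frac{1}{4}} + e^{- \frac{9}{4}} + \frac{\operatorname{atan}{\left(\frac{1}{4} \right)}}{2} + \frac{\operatorname{atan}{\left(\frac{9}{4} \right)}}{2}

Check any antiderivative F(\theta) by computing F'(\theta) and comparing it with f(\theta).
F(\theta) = \frac{\operatorname{atan}{\left(\frac{\theta}{2} \right)}}{2} + e^{- \frac{\theta}{2}} is an antiderivative of f.
Check: d/d\theta[\frac{\operatorname{atan}{\left(\frac{\theta}{2} \right)}}{2} + e^{- \frac{\theta}{2}}] = \frac{- \theta^{2} + 2 e^{\frac{\theta}{2}} - 4}{2 \theta^{2} e^{\frac{\theta}{2}} + 8 e^{\frac{\theta}{2}}} = f(\theta).
F(9/2) = e^{- \frac{9}{4}} + \frac{\operatorname{atan}{\left(\frac{9}{4} \right)}}{2}; F(-1/2) = - \frac{\operatorname{atan}{\left(\frac{1}{4} \right)}}{2} + e^{\frac{1}{4}}.
Integral = F(9/2) - F(-1/2) = - e^{\frac{1}{4}} + e^{- \frac{9}{4}} + \frac{\operatorname{atan}{\left(\frac{1}{4} \right)}}{2} + \frac{\operatorname{atan}{\left(\frac{9}{4} \right)}}{2}.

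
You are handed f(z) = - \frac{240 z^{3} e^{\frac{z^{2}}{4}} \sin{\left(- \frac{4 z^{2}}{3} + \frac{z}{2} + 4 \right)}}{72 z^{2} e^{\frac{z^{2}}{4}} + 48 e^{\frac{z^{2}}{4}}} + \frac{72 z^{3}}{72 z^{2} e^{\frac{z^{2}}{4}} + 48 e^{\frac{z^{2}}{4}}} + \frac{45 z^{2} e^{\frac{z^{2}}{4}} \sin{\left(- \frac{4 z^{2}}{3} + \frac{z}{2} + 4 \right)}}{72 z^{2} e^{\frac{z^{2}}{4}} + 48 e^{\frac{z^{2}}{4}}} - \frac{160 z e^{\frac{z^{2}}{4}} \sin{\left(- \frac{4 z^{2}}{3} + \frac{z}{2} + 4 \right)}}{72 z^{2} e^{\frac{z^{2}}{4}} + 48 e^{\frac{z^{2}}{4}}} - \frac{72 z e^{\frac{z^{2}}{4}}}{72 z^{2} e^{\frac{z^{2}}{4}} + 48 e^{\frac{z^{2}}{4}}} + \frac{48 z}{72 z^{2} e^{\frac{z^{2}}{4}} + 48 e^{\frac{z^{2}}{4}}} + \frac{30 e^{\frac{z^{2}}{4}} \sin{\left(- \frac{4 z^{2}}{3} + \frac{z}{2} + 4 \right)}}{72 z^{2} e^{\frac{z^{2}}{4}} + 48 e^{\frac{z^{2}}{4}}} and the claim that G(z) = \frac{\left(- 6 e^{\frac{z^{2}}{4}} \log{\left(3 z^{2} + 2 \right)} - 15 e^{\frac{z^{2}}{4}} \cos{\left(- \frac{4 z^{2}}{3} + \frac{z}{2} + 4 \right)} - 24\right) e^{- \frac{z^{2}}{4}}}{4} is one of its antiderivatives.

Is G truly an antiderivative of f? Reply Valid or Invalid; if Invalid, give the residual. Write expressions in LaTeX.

Invalid: d/dz[G] - f = \frac{72 z^{3} e^{\frac{z^{2}}{4}} - 240 z^{3} e^{\frac{z^{2}}{2}} \sin{\left(- \frac{4 z^{2}}{3} + \frac{z}{2} + 4 \right)} + 45 z^{2} e^{\frac{z^{2}}{2}} \sin{\left(- \frac{4 z^{2}}{3} + \frac{z}{2} + 4 \right)} + 48 z e^{\frac{z^{2}}{4}} - 160 z e^{\frac{z^{2}}{2}} \sin{\left(- \frac{4 z^{2}}{3} + \frac{z}{2} + 4 \right)} - 72 z e^{\frac{z^{2}}{2}} + 30 e^{\frac{z^{2}}{2}} \sin{\left(- \frac{4 z^{2}}{3} + \frac{z}{2} + 4 \right)}}{36 z^{2} e^{\frac{z^{2}}{2}} + 24 e^{\frac{z^{2}}{2}}}, which is not 0.

d/dz[G] = \frac{- 240 z^{3} e^{\frac{z^{2}}{4}} \sin{\left(- \frac{4 z^{2}}{3} + \frac{z}{2} + 4 \right)} + 72 z^{3} + 45 z^{2} e^{\frac{z^{2}}{4}} \sin{\left(- \frac{4 z^{2}}{3} + \frac{z}{2} + 4 \right)} - 160 z e^{\frac{z^{2}}{4}} \sin{\left(- \frac{4 z^{2}}{3} + \frac{z}{2} + 4 \right)} - 72 z e^{\frac{z^{2}}{4}} + 48 z + 30 e^{\frac{z^{2}}{4}} \sin{\left(- \frac{4 z^{2}}{3} + \frac{z}{2} + 4 \right)}}{24 z^{2} e^{\frac{z^{2}}{4}} + 16 e^{\frac{z^{2}}{4}}}
d/dz[G] - f(z) = \frac{72 z^{3} e^{\frac{z^{2}}{4}} - 240 z^{3} e^{\frac{z^{2}}{2}} \sin{\left(- \frac{4 z^{2}}{3} + \frac{z}{2} + 4 \right)} + 45 z^{2} e^{\frac{z^{2}}{2}} \sin{\left(- \frac{4 z^{2}}{3} + \frac{z}{2} + 4 \right)} + 48 z e^{\frac{z^{2}}{4}} - 160 z e^{\frac{z^{2}}{2}} \sin{\left(- \frac{4 z^{2}}{3} + \frac{z}{2} + 4 \right)} - 72 z e^{\frac{z^{2}}{2}} + 30 e^{\frac{z^{2}}{2}} \sin{\left(- \frac{4 z^{2}}{3} + \frac{z}{2} + 4 \right)}}{36 z^{2} e^{\frac{z^{2}}{2}} + 24 e^{\frac{z^{2}}{2}}} != 0.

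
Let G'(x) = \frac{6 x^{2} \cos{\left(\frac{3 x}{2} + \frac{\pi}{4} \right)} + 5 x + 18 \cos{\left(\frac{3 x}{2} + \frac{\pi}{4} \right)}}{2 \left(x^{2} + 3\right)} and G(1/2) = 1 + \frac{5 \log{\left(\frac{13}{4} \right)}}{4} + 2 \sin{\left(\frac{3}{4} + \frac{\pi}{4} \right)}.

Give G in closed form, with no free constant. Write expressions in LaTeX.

Recover the given G'(x) by differentiating a candidate G(x); any mismatch rules it out.
A general antiderivative is \frac{5 \log{\left(x^{2} + 3 \right)}}{4} + 2 \sin{\left(\frac{3 x}{2} + \frac{\pi}{4} \right)} + C.
The condition gives C = 1 + \frac{5 \log{\left(\frac{13}{4} \right)}}{4} + 2 \sin{\left(\frac{3}{4} + \frac{\pi}{4} \right)} - (\frac{5 \log{\left(\frac{13}{4} \right)}}{4} + 2 \sin{\left(\frac{3}{4} + \frac{\pi}{4} \right)}) = 1.
So G(x) = \frac{5 \log{\left(x^{2} + 3 \right)} + 8 \sin{\left(\frac{3 x}{2} + \frac{\pi}{4} \right)} + 4}{4}.
Check: d/dx[\frac{5 \log{\left(x^{2} + 3 \right)} + 8 \sin{\left(\frac{3 x}{2} + \frac{\pi}{4} \right)} + 4}{4}] = \frac{6 x^{2} \cos{\left(\frac{3 x}{2} + \frac{\pi}{4} \right)} + 5 x + 18 \cos{\left(\frac{3 x}{2} + \frac{\pi}{4} \right)}}{2 x^{2} + 6}, which equals G'(x).

G(x) = \frac{5 \log{\left(x^{2} + 3 \right)} + 8 \sin{\left(\frac{3 x}{2} + \frac{\pi}{4} \right)} + 4}{4}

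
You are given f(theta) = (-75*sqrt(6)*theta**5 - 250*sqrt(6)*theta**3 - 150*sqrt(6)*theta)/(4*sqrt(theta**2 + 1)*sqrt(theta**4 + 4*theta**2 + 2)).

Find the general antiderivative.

F(theta) = -25*sqrt(3*theta**2/2 + 3/2)*sqrt(theta**4 + 4*theta**2 + 2)/2 + C

f has the shape u'v + uv' for u = -25*sqrt(3*theta**2/2 + 3/2)/2 and v = sqrt(theta**4 + 4*theta**2 + 2) — it is the derivative of the product u*v.
Check: d/dtheta[-25*sqrt(3*theta**2/2 + 3/2)*sqrt(theta**4 + 4*theta**2 + 2)/2] = (-75*sqrt(6)*theta**5 - 250*sqrt(6)*theta**3 - 150*sqrt(6)*theta)/(4*sqrt(theta**2 + 1)*sqrt(theta**4 + 4*theta**2 + 2)) = f(theta).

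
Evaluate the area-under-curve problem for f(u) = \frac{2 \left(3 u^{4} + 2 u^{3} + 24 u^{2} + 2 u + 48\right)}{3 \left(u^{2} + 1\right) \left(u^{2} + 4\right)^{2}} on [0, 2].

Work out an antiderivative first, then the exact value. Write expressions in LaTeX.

Any candidate F(u) must reproduce f(u) exactly when differentiated.
F(u) = \frac{2 \left(3 u^{2} \operatorname{atan}{\left(u \right)} + 12 \operatorname{atan}{\left(u \right)} - 1\right)}{3 \left(u^{2} + 4\right)} is an antiderivative of f.
Check: d/du[\frac{2 \left(3 u^{2} \operatorname{atan}{\left(u \right)} + 12 \operatorname{atan}{\left(u \right)} - 1\right)}{3 \left(u^{2} + 4\right)}] = \frac{6 u^{4} + 4 u^{3} + 48 u^{2} + 4 u + 96}{3 u^{6} + 27 u^{4} + 72 u^{2} + 48}, which equals f(u).
F(2) = - \frac{1}{12} + 2 \operatorname{atan}{\left(2 \right)}; F(0) = - \frac{1}{6}.
Integral = F(2) - F(0) = \frac{1}{12} + 2 \operatorname{atan}{\left(2 \right)}.

Antiderivative: F(u) = \frac{2 \left(3 u^{2} \operatorname{atan}{\left(u \right)} + 12 \operatorname{atan}{\left(u \right)} - 1\right)}{3 \left(u^{2} + 4\right)}; value = \frac{1}{12} + 2 \operatorname{atan}{\left(2 \right)}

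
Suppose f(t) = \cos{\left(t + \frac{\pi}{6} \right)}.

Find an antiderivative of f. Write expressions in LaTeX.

An antiderivative is F(t) = \sin{\left(t + \frac{\pi}{6} \right)}.

Check any antiderivative F(t) by computing F'(t) and comparing it with f(t).
Check: d/dt[\sin{\left(t + \frac{\pi}{6} \right)}] = \cos{\left(t + \frac{\pi}{6} \right)} = f(t).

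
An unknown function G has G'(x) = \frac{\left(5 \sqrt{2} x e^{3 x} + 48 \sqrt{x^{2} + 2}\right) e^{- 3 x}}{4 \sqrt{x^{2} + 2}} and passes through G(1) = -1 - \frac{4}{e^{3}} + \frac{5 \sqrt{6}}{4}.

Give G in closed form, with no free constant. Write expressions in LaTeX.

G(x) = \frac{\left(5 \sqrt{2} \sqrt{x^{2} + 2} e^{3 x} - 4 e^{3 x} - 16\right) e^{- 3 x}}{4}

Since d/dx undoes antidifferentiation here, G(x) must give back the stated G'(x).
A general antiderivative is \frac{5 \sqrt{\frac{x^{2}}{2} + 1}}{2} - 4 e^{- 3 x} + C.
The condition gives C = -1 - \frac{4}{e^{3}} + \frac{5 \sqrt{6}}{4} - (- \frac{4}{e^{3}} + \frac{5 \sqrt{6}}{4}) = -1.
So G(x) = \frac{\left(5 \sqrt{2} \sqrt{x^{2} + 2} e^{3 x} - 4 e^{3 x} - 16\right) e^{- 3 x}}{4}.
Check: d/dx[\frac{\left(5 \sqrt{2} \sqrt{x^{2} + 2} e^{3 x} - 4 e^{3 x} - 16\right) e^{- 3 x}}{4}] = \frac{\left(5 \sqrt{2} x e^{3 x} + 48 \sqrt{x^{2} + 2}\right) e^{- 3 x}}{4 \sqrt{x^{2} + 2}} = G'(x).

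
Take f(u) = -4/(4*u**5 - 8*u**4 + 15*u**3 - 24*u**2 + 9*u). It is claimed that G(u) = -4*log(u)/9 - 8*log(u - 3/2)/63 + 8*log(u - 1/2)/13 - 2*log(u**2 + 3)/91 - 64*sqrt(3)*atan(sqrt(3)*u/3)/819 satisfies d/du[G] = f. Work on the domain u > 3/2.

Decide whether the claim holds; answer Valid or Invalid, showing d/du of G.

d/du[G] = (-128*u**3 + 256*u**2 - 96*u - 1092)/(1092*u**5 - 2184*u**4 + 4095*u**3 - 6552*u**2 + 2457*u)
d/du[G] - f(u) = -32/(273*u**2 + 819) != 0.

Invalid: d/du[G] - f = -32/(273*u**2 + 819), which is not 0.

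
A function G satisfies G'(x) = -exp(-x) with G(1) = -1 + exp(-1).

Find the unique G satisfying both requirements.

The proposed G(x) is checked by its d/dx: the result must match the given G'(x).
A general antiderivative is exp(-x) + C.
The condition gives C = -1 + exp(-1) - (exp(-1)) = -1.
So G(x) = -1 + exp(-x).
Check: d/dx[-1 + exp(-x)] = -exp(-x) = G'(x).

G(x) = -1 + exp(-x)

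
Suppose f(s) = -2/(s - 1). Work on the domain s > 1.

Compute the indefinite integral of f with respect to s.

F(s) = -2*log(2*s - 2) + C

Differentiate the proposed F(s) back; it has to land on f(s) exactly.
Check: d/ds[-2*log(2*s - 2)] = -2/(s - 1) = f(s).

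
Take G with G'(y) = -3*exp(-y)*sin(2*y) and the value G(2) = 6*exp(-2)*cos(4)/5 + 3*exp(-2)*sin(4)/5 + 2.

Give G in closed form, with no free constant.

G(y) = (10*exp(y) + 3*sin(2*y) + 6*cos(2*y))*exp(-y)/5

Differentiate the proposed G(y) back; it has to land on the given G'(y).
A general antiderivative is 3*exp(-y)*sin(2*y)/5 + 6*exp(-y)*cos(2*y)/5 + C.
The condition gives C = 6*exp(-2)*cos(4)/5 + 3*exp(-2)*sin(4)/5 + 2 - (6*exp(-2)*cos(4)/5 + 3*exp(-2)*sin(4)/5) = 2.
So G(y) = (10*exp(y) + 3*sin(2*y) + 6*cos(2*y))*exp(-y)/5.
Check: d/dy[(10*exp(y) + 3*sin(2*y) + 6*cos(2*y))*exp(-y)/5] = -3*exp(-y)*sin(2*y) = G'(y).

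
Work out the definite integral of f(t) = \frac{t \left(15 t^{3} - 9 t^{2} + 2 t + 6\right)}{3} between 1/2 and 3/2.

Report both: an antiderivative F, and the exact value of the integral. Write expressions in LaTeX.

Antiderivative: F(t) = \frac{t^{2} \left(36 t^{3} - 27 t^{2} + 8 t + 36\right)}{36}; value = \frac{941}{144}

Check any antiderivative F(t) by computing F'(t) and comparing it with f(t).
F(t) = \frac{t^{2} \left(36 t^{3} - 27 t^{2} + 8 t + 36\right)}{36} is an antiderivative of f.
Check: d/dt[\frac{t^{2} \left(36 t^{3} - 27 t^{2} + 8 t + 36\right)}{36}] = 5 t^{4} - 3 t^{3} + \frac{2 t^{2}}{3} + 2 t, which equals f(t).
F(3/2) = \frac{435}{64}; F(1/2) = \frac{151}{576}.
Integral = F(3/2) - F(1/2) = \frac{941}{144}.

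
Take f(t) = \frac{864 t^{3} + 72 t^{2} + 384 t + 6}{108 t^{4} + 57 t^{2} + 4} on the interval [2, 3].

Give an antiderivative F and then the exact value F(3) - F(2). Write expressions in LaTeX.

Antiderivative: F(t) = 4 \log{\left(4 t^{2} + \frac{1}{3} \right)} + \operatorname{atan}{\left(\frac{3 t}{2} \right)}; value = - 4 \log{\left(\frac{49}{3} \right)} - \operatorname{atan}{\left(3 \right)} + \operatorname{atan}{\left(\frac{9}{2} \right)} + 4 \log{\left(\frac{109}{3} \right)}

For F(t) to be correct the identity F'(t) - f(t) = 0 must hold.
F(t) = 4 \log{\left(4 t^{2} + \frac{1}{3} \right)} + \operatorname{atan}{\left(\frac{3 t}{2} \right)} is an antiderivative of f.
Check: d/dt[4 \log{\left(4 t^{2} + \frac{1}{3} \right)} + \operatorname{atan}{\left(\frac{3 t}{2} \right)}] = \frac{864 t^{3} + 72 t^{2} + 384 t + 6}{108 t^{4} + 57 t^{2} + 4} = f(t).
F(3) = \operatorname{atan}{\left(\frac{9}{2} \right)} + 4 \log{\left(\frac{109}{3} \right)}; F(2) = \operatorname{atan}{\left(3 \right)} + 4 \log{\left(\frac{49}{3} \right)}.
Integral = F(3) - F(2) = - 4 \log{\left(\frac{49}{3} \right)} - \operatorname{atan}{\left(3 \right)} + \operatorname{atan}{\left(\frac{9}{2} \right)} + 4 \log{\left(\frac{109}{3} \right)}.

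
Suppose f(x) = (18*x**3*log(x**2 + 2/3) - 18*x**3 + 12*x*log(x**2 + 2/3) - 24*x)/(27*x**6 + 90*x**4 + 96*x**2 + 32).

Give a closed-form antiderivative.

Recognize the product-rule pattern: f = u'v + uv' with u = -1/(6*(x**2/2 + 2/3)), v = log(x**2 + 2/3), so integration by parts undoes it.
Check: d/dx[-log(x**2 + 2/3)/(3*x**2 + 4)] = (18*x**3*log(x**2 + 2/3) - 18*x**3 + 12*x*log(x**2 + 2/3) - 24*x)/(27*x**6 + 90*x**4 + 96*x**2 + 32) = f(x).

An antiderivative is F(x) = -log(x**2 + 2/3)/(3*x**2 + 4).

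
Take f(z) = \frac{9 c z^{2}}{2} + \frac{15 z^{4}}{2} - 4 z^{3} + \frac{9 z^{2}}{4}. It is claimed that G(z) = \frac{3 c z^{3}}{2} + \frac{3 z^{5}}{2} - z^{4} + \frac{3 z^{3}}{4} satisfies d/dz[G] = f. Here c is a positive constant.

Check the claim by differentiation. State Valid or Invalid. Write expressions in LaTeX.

d/dz[G] = \frac{9 c z^{2}}{2} + \frac{15 z^{4}}{2} - 4 z^{3} + \frac{9 z^{2}}{4}
This equals f(z) exactly, so the claim holds.

Valid. The derivative of G reproduces f.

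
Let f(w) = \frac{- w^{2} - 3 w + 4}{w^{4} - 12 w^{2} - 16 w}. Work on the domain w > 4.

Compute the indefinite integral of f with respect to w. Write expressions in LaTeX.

F(w) = \frac{- 3 w \log{\left(w \right)} - 2 w \log{\left(w - 4 \right)} + 5 w \log{\left(w + 2 \right)} - 6 \log{\left(w \right)} - 4 \log{\left(w - 4 \right)} + 10 \log{\left(w + 2 \right)} - 6}{12 \left(w + 2\right)} + C

Factor the denominator (w \left(w - 4\right) \left(w + 2\right)^{2}) and decompose: f = \frac{5}{12 \left(w + 2\right)} + \frac{1}{2 \left(w + 2\right)^{2}} - \frac{1}{6 \left(w - 4\right)} - \frac{1}{4 w}; each piece integrates to a log, atan, or power term.
Check: d/dw[\frac{- 3 w \log{\left(w \right)} - 2 w \log{\left(w - 4 \right)} + 5 w \log{\left(w + 2 \right)} - 6 \log{\left(w \right)} - 4 \log{\left(w - 4 \right)} + 10 \log{\left(w + 2 \right)} - 6}{12 \left(w + 2\right)}] = \frac{- w^{2} - 3 w + 4}{w^{4} - 12 w^{2} - 16 w} = f(w).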